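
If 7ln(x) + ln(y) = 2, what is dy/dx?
Apply d/dx to both sides, remembering that y depends on x. Each occurrence of y therefore brings in a y' = dy/dx via the chain rule.

With F(x, y) equal to the left-hand side minus the right, differentiate F term by term:
  d/dx[7ln(x)] = 7/x
  d/dx[ln(y)] = y'/y
  d/dx[-2] = 0
Adding these up, d/dx[F] = 0 becomes
  (7/x) + (1/y)·y' = 0,
so isolating y',
  dy/dx = -(7/x)/(1/y) = -7y/x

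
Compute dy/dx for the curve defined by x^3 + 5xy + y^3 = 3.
Differentiate both sides with respect to x, treating y as y(x). By the chain rule, any term containing y contributes a factor of y' = dy/dx when we differentiate it.

Move every term to one side and write the relation as F(x, y) = 0. Term by term,
  d/dx[x^3] = 3x^2
  d/dx[5xy] = 5x·y' + 5y
  d/dx[y^3] = 3y^2·y'
  d/dx[-3] = 0

The pieces without y' make up ∂F/∂x and the coefficient of y' is ∂F/∂y:
  ∂F/∂x = 3x^2 + 5y,
  ∂F/∂y = 5x + 3y^2.

Since d/dx[F] = ∂F/∂x + (∂F/∂y)·y' = 0, solve for y':
  (∂F/∂y)·y' = -∂F/∂x
  dy/dx = -(∂F/∂x)/(∂F/∂y) = -(3x^2 + 5y)/(5x + 3y^2) = (-3x^2 - 5y)/(5x + 3y^2)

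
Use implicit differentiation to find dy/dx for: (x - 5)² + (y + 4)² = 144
Differentiate the relation implicitly: treat y = y(x) and apply the chain rule, so every y-derivative picks up a y' = dy/dx factor.

With everything moved to the left-hand side, differentiate term by term:
  d/dx[(x - 5)^2] = 2x - 10
  d/dx[(y + 4)^2] = 2·y'(y + 4)
  d/dx[-144] = 0

Separating the contributions that come from x directly and those that come through y:
  without y':      2x - 10
  multiplying y':  2y + 8

so (2x - 10) + (2y + 8)·y' = 0, and therefore
  dy/dx = -(2x - 10)/(2y + 8) = (5 - x)/(y + 4)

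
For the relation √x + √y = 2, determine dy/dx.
Differentiate the relation implicitly: treat y = y(x) and apply the chain rule, so every y-derivative picks up a y' = dy/dx factor.

With everything moved to the left-hand side, differentiate term by term:
  d/dx[√(x)] = 1/(2√(x))
  d/dx[√(y)] = y'/(2√(y))
  d/dx[-2] = 0

Separating the contributions that come from x directly and those that come through y:
  without y':      1/(2√(x))
  multiplying y':  1/(2√(y))

so (1/(2√(x))) + (1/(2√(y)))·y' = 0, and therefore
  dy/dx = -(1/(2√(x)))/(1/(2√(y))) = -√(y)/√(x)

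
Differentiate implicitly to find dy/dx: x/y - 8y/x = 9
Differentiate both sides with respect to x, treating y as y(x). By the chain rule, any term containing y contributes a factor of y' = dy/dx when we differentiate it.

Move every term to one side and write the relation as F(x, y) = 0. Term by term,
  d/dx[x/y] = -x·y'/y^2 + 1/y
  d/dx[-8y/x] = -8·y'/x + 8y/x^2
  d/dx[-9] = 0

The pieces without y' make up ∂F/∂x and the coefficient of y' is ∂F/∂y:
  ∂F/∂x = 1/y + 8y/x^2,
  ∂F/∂y = -x/y^2 - 8/x.

Since d/dx[F] = ∂F/∂x + (∂F/∂y)·y' = 0, solve for y':
  (∂F/∂y)·y' = -∂F/∂x
  dy/dx = -(∂F/∂x)/(∂F/∂y) = -(1/y + 8y/x^2)/(-x/y^2 - 8/x)
        = -((x^2 + 8y^2)/(x^2y))/(-(x^2 + 8y^2)/(xy^2)) = y/x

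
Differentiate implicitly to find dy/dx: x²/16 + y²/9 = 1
Differentiate the relation implicitly: treat y = y(x) and apply the chain rule, so every y-derivative picks up a y' = dy/dx factor.

With everything moved to the left-hand side, differentiate term by term:
  d/dx[x^2/16] = x/8
  d/dx[y^2/9] = 2y·y'/9
  d/dx[-1] = 0

Separating the contributions that come from x directly and those that come through y:
  without y':      x/8
  multiplying y':  2y/9

so (x/8) + (2y/9)·y' = 0, and therefore
  dy/dx = -(x/8)/(2y/9) = -9x/(16y)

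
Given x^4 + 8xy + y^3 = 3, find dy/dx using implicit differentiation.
Apply d/dx to both sides, remembering that y depends on x. Each occurrence of y therefore brings in a y' = dy/dx via the chain rule.

With F(x, y) equal to the left-hand side minus the right, differentiate F term by term:
  d/dx[x^4] = 4x^3
  d/dx[8xy] = 8x·y' + 8y
  d/dx[y^3] = 3y^2·y'
  d/dx[-3] = 0
Adding these up, d/dx[F] = 0 becomes
  (4x^3 + 8y) + (8x + 3y^2)·y' = 0,
so isolating y',
  dy/dx = -(4x^3 + 8y)/(8x + 3y^2) = 4(-x^3 - 2y)/(8x + 3y^2)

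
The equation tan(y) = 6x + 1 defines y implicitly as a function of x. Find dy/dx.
Apply d/dx to both sides, remembering that y depends on x. Each occurrence of y therefore brings in a y' = dy/dx via the chain rule.

With F(x, y) equal to the left-hand side minus the right, differentiate F term by term:
  d/dx[-6x] = -6
  d/dx[tan(y)] = y'(tan(y)^2 + 1)
  d/dx[-1] = 0
Adding these up, d/dx[F] = 0 becomes
  (-6) + (tan(y)^2 + 1)·y' = 0,
so isolating y',
  dy/dx = -(-6)/(tan(y)^2 + 1) = 6cos(y)^2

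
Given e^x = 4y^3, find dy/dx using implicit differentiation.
Take d/dx of both sides. Since y is implicitly a function of x, the chain rule attaches a y' = dy/dx factor whenever we differentiate through y.

Set F(x, y) = (left side) − (right side), so the curve is F = 0. Differentiating each term of F:
  d/dx[-4y^3] = -12y^2·y'
  d/dx[e^(x)] = e^(x)

Collecting, the y'-free part is the partial derivative in x and the y' coefficient is the partial derivative in y:
  ∂F/∂x = e^(x)
  ∂F/∂y = -12y^2

so d/dx[F(x, y(x))] = ∂F/∂x + (∂F/∂y)·y' = 0. Rearranging,
  dy/dx = -(∂F/∂x)/(∂F/∂y) = -(e^(x))/(-12y^2) = e^(x)/(12y^2)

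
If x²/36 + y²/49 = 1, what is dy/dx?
Differentiate both sides with respect to x, treating y as y(x). By the chain rule, any term containing y contributes a factor of y' = dy/dx when we differentiate it.

Move every term to one side and write the relation as F(x, y) = 0. Term by term,
  d/dx[x^2/36] = x/18
  d/dx[y^2/49] = 2y·y'/49
  d/dx[-1] = 0

The pieces without y' make up ∂F/∂x and the coefficient of y' is ∂F/∂y:
  ∂F/∂x = x/18,
  ∂F/∂y = 2y/49.

Since d/dx[F] = ∂F/∂x + (∂F/∂y)·y' = 0, solve for y':
  (∂F/∂y)·y' = -∂F/∂x
  dy/dx = -(∂F/∂x)/(∂F/∂y) = -(x/18)/(2y/49) = -49x/(36y)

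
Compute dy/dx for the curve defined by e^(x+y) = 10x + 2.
Apply d/dx to both sides, remembering that y depends on x. Each occurrence of y therefore brings in a y' = dy/dx via the chain rule.

With F(x, y) equal to the left-hand side minus the right, differentiate F term by term:
  d/dx[-10x] = -10
  d/dx[e^(x + y)] = (y' + 1)·e^(x + y)
  d/dx[-2] = 0
Adding these up, d/dx[F] = 0 becomes
  (e^(x + y) - 10) + (e^(x + y))·y' = 0,
so isolating y',
  dy/dx = -(e^(x + y) - 10)/(e^(x + y)) = 10e^(-x - y) - 1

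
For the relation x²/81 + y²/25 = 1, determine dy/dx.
Differentiate both sides with respect to x, treating y as y(x). By the chain rule, any term containing y contributes a factor of y' = dy/dx when we differentiate it.

Move every term to one side and write the relation as F(x, y) = 0. Term by term,
  d/dx[x^2/81] = 2x/81
  d/dx[y^2/25] = 2y·y'/25
  d/dx[-1] = 0

The pieces without y' make up ∂F/∂x and the coefficient of y' is ∂F/∂y:
  ∂F/∂x = 2x/81,
  ∂F/∂y = 2y/25.

Since d/dx[F] = ∂F/∂x + (∂F/∂y)·y' = 0, solve for y':
  (∂F/∂y)·y' = -∂F/∂x
  dy/dx = -(∂F/∂x)/(∂F/∂y) = -(2x/81)/(2y/25) = -25x/(81y)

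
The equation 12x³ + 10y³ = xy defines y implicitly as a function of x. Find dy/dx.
Differentiate the relation implicitly: treat y = y(x) and apply the chain rule, so every y-derivative picks up a y' = dy/dx factor.

With everything moved to the left-hand side, differentiate term by term:
  d/dx[12x^3] = 36x^2
  d/dx[-xy] = -x·y' - y
  d/dx[10y^3] = 30y^2·y'

Separating the contributions that come from x directly and those that come through y:
  without y':      36x^2 - y
  multiplying y':  -x + 30y^2

so (36x^2 - y) + (-x + 30y^2)·y' = 0, and therefore
  dy/dx = -(36x^2 - y)/(-x + 30y^2) = (36x^2 - y)/(x - 30y^2)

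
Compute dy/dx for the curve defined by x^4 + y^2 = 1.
Differentiate both sides with respect to x, treating y as y(x). By the chain rule, any term containing y contributes a factor of y' = dy/dx when we differentiate it.

Move every term to one side and write the relation as F(x, y) = 0. Term by term,
  d/dx[x^4] = 4x^3
  d/dx[y^2] = 2y·y'
  d/dx[-1] = 0

The pieces without y' make up ∂F/∂x and the coefficient of y' is ∂F/∂y:
  ∂F/∂x = 4x^3,
  ∂F/∂y = 2y.

Since d/dx[F] = ∂F/∂x + (∂F/∂y)·y' = 0, solve for y':
  (∂F/∂y)·y' = -∂F/∂x
  dy/dx = -(∂F/∂x)/(∂F/∂y) = -(4x^3)/(2y) = -2x^3/y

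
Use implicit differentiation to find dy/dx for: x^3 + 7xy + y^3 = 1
Differentiate the relation implicitly: treat y = y(x) and apply the chain rule, so every y-derivative picks up a y' = dy/dx factor.

With everything moved to the left-hand side, differentiate term by term:
  d/dx[x^3] = 3x^2
  d/dx[7xy] = 7x·y' + 7y
  d/dx[y^3] = 3y^2·y'
  d/dx[-1] = 0

Separating the contributions that come from x directly and those that come through y:
  without y':      3x^2 + 7y
  multiplying y':  7x + 3y^2

so (3x^2 + 7y) + (7x + 3y^2)·y' = 0, and therefore
  dy/dx = -(3x^2 + 7y)/(7x + 3y^2) = (-3x^2 - 7y)/(7x + 3y^2)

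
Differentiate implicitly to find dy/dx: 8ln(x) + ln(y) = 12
Take d/dx of both sides. Since y is implicitly a function of x, the chain rule attaches a y' = dy/dx factor whenever we differentiate through y.

Set F(x, y) = (left side) − (right side), so the curve is F = 0. Differentiating each term of F:
  d/dx[8ln(x)] = 8/x
  d/dx[ln(y)] = y'/y
  d/dx[-12] = 0

Collecting, the y'-free part is the partial derivative in x and the y' coefficient is the partial derivative in y:
  ∂F/∂x = 8/x
  ∂F/∂y = 1/y

so d/dx[F(x, y(x))] = ∂F/∂x + (∂F/∂y)·y' = 0. Rearranging,
  dy/dx = -(∂F/∂x)/(∂F/∂y) = -(8/x)/(1/y) = -8y/x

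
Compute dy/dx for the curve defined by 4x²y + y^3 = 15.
Differentiate both sides with respect to x, treating y as y(x). By the chain rule, any term containing y contributes a factor of y' = dy/dx when we differentiate it.

Move every term to one side and write the relation as F(x, y) = 0. Term by term,
  d/dx[4x^2y] = 4x^2·y' + 8xy
  d/dx[y^3] = 3y^2·y'
  d/dx[-15] = 0

The pieces without y' make up ∂F/∂x and the coefficient of y' is ∂F/∂y:
  ∂F/∂x = 8xy,
  ∂F/∂y = 4x^2 + 3y^2.

Since d/dx[F] = ∂F/∂x + (∂F/∂y)·y' = 0, solve for y':
  (∂F/∂y)·y' = -∂F/∂x
  dy/dx = -(∂F/∂x)/(∂F/∂y) = -(8xy)/(4x^2 + 3y^2) = -8xy/(4x^2 + 3y^2)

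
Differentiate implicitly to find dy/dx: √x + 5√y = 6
Differentiate the relation implicitly: treat y = y(x) and apply the chain rule, so every y-derivative picks up a y' = dy/dx factor.

With everything moved to the left-hand side, differentiate term by term:
  d/dx[√(x)] = 1/(2√(x))
  d/dx[5√(y)] = 5·y'/(2√(y))
  d/dx[-6] = 0

Separating the contributions that come from x directly and those that come through y:
  without y':      1/(2√(x))
  multiplying y':  5/(2√(y))

so (1/(2√(x))) + (5/(2√(y)))·y' = 0, and therefore
  dy/dx = -(1/(2√(x)))/(5/(2√(y))) = -√(y)/(5√(x))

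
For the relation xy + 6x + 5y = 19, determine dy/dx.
Differentiate the relation implicitly: treat y = y(x) and apply the chain rule, so every y-derivative picks up a y' = dy/dx factor.

With everything moved to the left-hand side, differentiate term by term:
  d/dx[xy] = x·y' + y
  d/dx[6x] = 6
  d/dx[5y] = 5·y'
  d/dx[-19] = 0

Separating the contributions that come from x directly and those that come through y:
  without y':      y + 6
  multiplying y':  x + 5

so (y + 6) + (x + 5)·y' = 0, and therefore
  dy/dx = -(y + 6)/(x + 5) = (-y - 6)/(x + 5)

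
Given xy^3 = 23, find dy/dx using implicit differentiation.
Apply d/dx to both sides, remembering that y depends on x. Each occurrence of y therefore brings in a y' = dy/dx via the chain rule.

With F(x, y) equal to the left-hand side minus the right, differentiate F term by term:
  d/dx[xy^3] = 3xy^2·y' + y^3
  d/dx[-23] = 0
Adding these up, d/dx[F] = 0 becomes
  (y^3) + (3xy^2)·y' = 0,
so isolating y',
  dy/dx = -(y^3)/(3xy^2) = -y/(3x)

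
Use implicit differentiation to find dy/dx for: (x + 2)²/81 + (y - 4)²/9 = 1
Apply d/dx to both sides, remembering that y depends on x. Each occurrence of y therefore brings in a y' = dy/dx via the chain rule.

With F(x, y) equal to the left-hand side minus the right, differentiate F term by term:
  d/dx[(x + 2)^2/81] = 2x/81 + 4/81
  d/dx[(y - 4)^2/9] = 2·y'(y - 4)/9
  d/dx[-1] = 0
Adding these up, d/dx[F] = 0 becomes
  (2x/81 + 4/81) + (2y/9 - 8/9)·y' = 0,
so isolating y',
  dy/dx = -(2x/81 + 4/81)/(2y/9 - 8/9)
        = -(2(x + 2)/81)/(2(y - 4)/9) = (-x - 2)/(9(y - 4))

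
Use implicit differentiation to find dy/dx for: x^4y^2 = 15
Differentiate both sides with respect to x, treating y as y(x). By the chain rule, any term containing y contributes a factor of y' = dy/dx when we differentiate it.

Move every term to one side and write the relation as F(x, y) = 0. Term by term,
  d/dx[x^4y^2] = 2x^4y·y' + 4x^3y^2
  d/dx[-15] = 0

The pieces without y' make up ∂F/∂x and the coefficient of y' is ∂F/∂y:
  ∂F/∂x = 4x^3y^2,
  ∂F/∂y = 2x^4y.

Since d/dx[F] = ∂F/∂x + (∂F/∂y)·y' = 0, solve for y':
  (∂F/∂y)·y' = -∂F/∂x
  dy/dx = -(∂F/∂x)/(∂F/∂y) = -(4x^3y^2)/(2x^4y) = -2y/x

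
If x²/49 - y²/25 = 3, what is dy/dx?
Differentiate the relation implicitly: treat y = y(x) and apply the chain rule, so every y-derivative picks up a y' = dy/dx factor.

With everything moved to the left-hand side, differentiate term by term:
  d/dx[x^2/49] = 2x/49
  d/dx[-y^2/25] = -2y·y'/25
  d/dx[-3] = 0

Separating the contributions that come from x directly and those that come through y:
  without y':      2x/49
  multiplying y':  -2y/25

so (2x/49) + (-2y/25)·y' = 0, and therefore
  dy/dx = -(2x/49)/(-2y/25) = 25x/(49y)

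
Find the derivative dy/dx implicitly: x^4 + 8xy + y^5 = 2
Take d/dx of both sides. Since y is implicitly a function of x, the chain rule attaches a y' = dy/dx factor whenever we differentiate through y.

Set F(x, y) = (left side) − (right side), so the curve is F = 0. Differentiating each term of F:
  d/dx[x^4] = 4x^3
  d/dx[8xy] = 8x·y' + 8y
  d/dx[y^5] = 5y^4·y'
  d/dx[-2] = 0

Collecting, the y'-free part is the partial derivative in x and the y' coefficient is the partial derivative in y:
  ∂F/∂x = 4x^3 + 8y
  ∂F/∂y = 8x + 5y^4

so d/dx[F(x, y(x))] = ∂F/∂x + (∂F/∂y)·y' = 0. Rearranging,
  dy/dx = -(∂F/∂x)/(∂F/∂y) = -(4x^3 + 8y)/(8x + 5y^4) = 4(-x^3 - 2y)/(8x + 5y^4)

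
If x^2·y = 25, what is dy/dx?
Differentiate the relation implicitly: treat y = y(x) and apply the chain rule, so every y-derivative picks up a y' = dy/dx factor.

With everything moved to the left-hand side, differentiate term by term:
  d/dx[x^2y] = x^2·y' + 2xy
  d/dx[-25] = 0

Separating the contributions that come from x directly and those that come through y:
  without y':      2xy
  multiplying y':  x^2

so (2xy) + (x^2)·y' = 0, and therefore
  dy/dx = -(2xy)/(x^2) = -2y/x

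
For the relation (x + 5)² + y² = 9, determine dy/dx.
Differentiate both sides with respect to x, treating y as y(x). By the chain rule, any term containing y contributes a factor of y' = dy/dx when we differentiate it.

Move every term to one side and write the relation as F(x, y) = 0. Term by term,
  d/dx[y^2] = 2y·y'
  d/dx[(x + 5)^2] = 2x + 10
  d/dx[-9] = 0

The pieces without y' make up ∂F/∂x and the coefficient of y' is ∂F/∂y:
  ∂F/∂x = 2x + 10,
  ∂F/∂y = 2y.

Since d/dx[F] = ∂F/∂x + (∂F/∂y)·y' = 0, solve for y':
  (∂F/∂y)·y' = -∂F/∂x
  dy/dx = -(∂F/∂x)/(∂F/∂y) = -(2x + 10)/(2y) = (-x - 5)/y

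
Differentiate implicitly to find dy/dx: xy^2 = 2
Differentiate the relation implicitly: treat y = y(x) and apply the chain rule, so every y-derivative picks up a y' = dy/dx factor.

With everything moved to the left-hand side, differentiate term by term:
  d/dx[xy^2] = 2xy·y' + y^2
  d/dx[-2] = 0

Separating the contributions that come from x directly and those that come through y:
  without y':      y^2
  multiplying y':  2xy

so (y^2) + (2xy)·y' = 0, and therefore
  dy/dx = -(y^2)/(2xy) = -y/(2x)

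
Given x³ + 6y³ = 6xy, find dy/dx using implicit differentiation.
Take d/dx of both sides. Since y is implicitly a function of x, the chain rule attaches a y' = dy/dx factor whenever we differentiate through y.

Set F(x, y) = (left side) − (right side), so the curve is F = 0. Differentiating each term of F:
  d/dx[x^3] = 3x^2
  d/dx[-6xy] = -6x·y' - 6y
  d/dx[6y^3] = 18y^2·y'

Collecting, the y'-free part is the partial derivative in x and the y' coefficient is the partial derivative in y:
  ∂F/∂x = 3x^2 - 6y
  ∂F/∂y = -6x + 18y^2

so d/dx[F(x, y(x))] = ∂F/∂x + (∂F/∂y)·y' = 0. Rearranging,
  dy/dx = -(∂F/∂x)/(∂F/∂y) = -(3x^2 - 6y)/(-6x + 18y^2) = (x^2/2 - y)/(x - 3y^2)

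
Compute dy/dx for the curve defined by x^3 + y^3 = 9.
Take d/dx of both sides. Since y is implicitly a function of x, the chain rule attaches a y' = dy/dx factor whenever we differentiate through y.

Set F(x, y) = (left side) − (right side), so the curve is F = 0. Differentiating each term of F:
  d/dx[x^3] = 3x^2
  d/dx[y^3] = 3y^2·y'
  d/dx[-9] = 0

Collecting, the y'-free part is the partial derivative in x and the y' coefficient is the partial derivative in y:
  ∂F/∂x = 3x^2
  ∂F/∂y = 3y^2

so d/dx[F(x, y(x))] = ∂F/∂x + (∂F/∂y)·y' = 0. Rearranging,
  dy/dx = -(∂F/∂x)/(∂F/∂y) = -(3x^2)/(3y^2) = -x^2/y^2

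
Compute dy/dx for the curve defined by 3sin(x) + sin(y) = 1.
Differentiate the relation implicitly: treat y = y(x) and apply the chain rule, so every y-derivative picks up a y' = dy/dx factor.

With everything moved to the left-hand side, differentiate term by term:
  d/dx[3sin(x)] = 3cos(x)
  d/dx[sin(y)] = y'·cos(y)
  d/dx[-1] = 0

Separating the contributions that come from x directly and those that come through y:
  without y':      3cos(x)
  multiplying y':  cos(y)

so (3cos(x)) + (cos(y))·y' = 0, and therefore
  dy/dx = -(3cos(x))/(cos(y)) = -3cos(x)/cos(y)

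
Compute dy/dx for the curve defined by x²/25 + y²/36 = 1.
Take d/dx of both sides. Since y is implicitly a function of x, the chain rule attaches a y' = dy/dx factor whenever we differentiate through y.

Set F(x, y) = (left side) − (right side), so the curve is F = 0. Differentiating each term of F:
  d/dx[x^2/25] = 2x/25
  d/dx[y^2/36] = y·y'/18
  d/dx[-1] = 0

Collecting, the y'-free part is the partial derivative in x and the y' coefficient is the partial derivative in y:
  ∂F/∂x = 2x/25
  ∂F/∂y = y/18

so d/dx[F(x, y(x))] = ∂F/∂x + (∂F/∂y)·y' = 0. Rearranging,
  dy/dx = -(∂F/∂x)/(∂F/∂y) = -(2x/25)/(y/18) = -36x/(25y)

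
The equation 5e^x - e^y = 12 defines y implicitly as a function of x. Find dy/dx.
Differentiate both sides with respect to x, treating y as y(x). By the chain rule, any term containing y contributes a factor of y' = dy/dx when we differentiate it.

Move every term to one side and write the relation as F(x, y) = 0. Term by term,
  d/dx[5e^(x)] = 5e^(x)
  d/dx[-e^(y)] = -y'·e^(y)
  d/dx[-12] = 0

The pieces without y' make up ∂F/∂x and the coefficient of y' is ∂F/∂y:
  ∂F/∂x = 5e^(x),
  ∂F/∂y = -e^(y).

Since d/dx[F] = ∂F/∂x + (∂F/∂y)·y' = 0, solve for y':
  (∂F/∂y)·y' = -∂F/∂x
  dy/dx = -(∂F/∂x)/(∂F/∂y) = -(5e^(x))/(-e^(y)) = 5e^(x - y)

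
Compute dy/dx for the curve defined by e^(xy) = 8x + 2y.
Apply d/dx to both sides, remembering that y depends on x. Each occurrence of y therefore brings in a y' = dy/dx via the chain rule.

With F(x, y) equal to the left-hand side minus the right, differentiate F term by term:
  d/dx[-8x] = -8
  d/dx[-2y] = -2·y'
  d/dx[e^(xy)] = (x·y' + y)·e^(xy)
Adding these up, d/dx[F] = 0 becomes
  (y·e^(xy) - 8) + (x·e^(xy) - 2)·y' = 0,
so isolating y',
  dy/dx = -(y·e^(xy) - 8)/(x·e^(xy) - 2) = (-y·e^(xy) + 8)/(x·e^(xy) - 2)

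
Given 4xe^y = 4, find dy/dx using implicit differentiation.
Take d/dx of both sides. Since y is implicitly a function of x, the chain rule attaches a y' = dy/dx factor whenever we differentiate through y.

Set F(x, y) = (left side) − (right side), so the curve is F = 0. Differentiating each term of F:
  d/dx[4x·e^(y)] = 4x·y'·e^(y) + 4e^(y)
  d/dx[-4] = 0

Collecting, the y'-free part is the partial derivative in x and the y' coefficient is the partial derivative in y:
  ∂F/∂x = 4e^(y)
  ∂F/∂y = 4x·e^(y)

so d/dx[F(x, y(x))] = ∂F/∂x + (∂F/∂y)·y' = 0. Rearranging,
  dy/dx = -(∂F/∂x)/(∂F/∂y) = -(4e^(y))/(4x·e^(y)) = -1/x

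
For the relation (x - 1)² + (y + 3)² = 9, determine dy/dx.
Take d/dx of both sides. Since y is implicitly a function of x, the chain rule attaches a y' = dy/dx factor whenever we differentiate through y.

Set F(x, y) = (left side) − (right side), so the curve is F = 0. Differentiating each term of F:
  d/dx[(x - 1)^2] = 2x - 2
  d/dx[(y + 3)^2] = 2·y'(y + 3)
  d/dx[-9] = 0

Collecting, the y'-free part is the partial derivative in x and the y' coefficient is the partial derivative in y:
  ∂F/∂x = 2x - 2
  ∂F/∂y = 2y + 6

so d/dx[F(x, y(x))] = ∂F/∂x + (∂F/∂y)·y' = 0. Rearranging,
  dy/dx = -(∂F/∂x)/(∂F/∂y) = -(2x - 2)/(2y + 6) = (1 - x)/(y + 3)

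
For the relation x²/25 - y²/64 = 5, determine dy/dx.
Take d/dx of both sides. Since y is implicitly a function of x, the chain rule attaches a y' = dy/dx factor whenever we differentiate through y.

Set F(x, y) = (left side) − (right side), so the curve is F = 0. Differentiating each term of F:
  d/dx[x^2/25] = 2x/25
  d/dx[-y^2/64] = -y·y'/32
  d/dx[-5] = 0

Collecting, the y'-free part is the partial derivative in x and the y' coefficient is the partial derivative in y:
  ∂F/∂x = 2x/25
  ∂F/∂y = -y/32

so d/dx[F(x, y(x))] = ∂F/∂x + (∂F/∂y)·y' = 0. Rearranging,
  dy/dx = -(∂F/∂x)/(∂F/∂y) = -(2x/25)/(-y/32) = 64x/(25y)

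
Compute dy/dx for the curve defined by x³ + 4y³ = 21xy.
Differentiate the relation implicitly: treat y = y(x) and apply the chain rule, so every y-derivative picks up a y' = dy/dx factor.

With everything moved to the left-hand side, differentiate term by term:
  d/dx[x^3] = 3x^2
  d/dx[-21xy] = -21x·y' - 21y
  d/dx[4y^3] = 12y^2·y'

Separating the contributions that come from x directly and those that come through y:
  without y':      3x^2 - 21y
  multiplying y':  -21x + 12y^2

so (3x^2 - 21y) + (-21x + 12y^2)·y' = 0, and therefore
  dy/dx = -(3x^2 - 21y)/(-21x + 12y^2) = (x^2 - 7y)/(7x - 4y^2)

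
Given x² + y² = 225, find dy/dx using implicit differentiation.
Differentiate the relation implicitly: treat y = y(x) and apply the chain rule, so every y-derivative picks up a y' = dy/dx factor.

With everything moved to the left-hand side, differentiate term by term:
  d/dx[x^2] = 2x
  d/dx[y^2] = 2y·y'
  d/dx[-225] = 0

Separating the contributions that come from x directly and those that come through y:
  without y':      2x
  multiplying y':  2y

so (2x) + (2y)·y' = 0, and therefore
  dy/dx = -(2x)/(2y) = -x/y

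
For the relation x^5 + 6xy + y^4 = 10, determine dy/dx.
Take d/dx of both sides. Since y is implicitly a function of x, the chain rule attaches a y' = dy/dx factor whenever we differentiate through y.

Set F(x, y) = (left side) − (right side), so the curve is F = 0. Differentiating each term of F:
  d/dx[x^5] = 5x^4
  d/dx[6xy] = 6x·y' + 6y
  d/dx[y^4] = 4y^3·y'
  d/dx[-10] = 0

Collecting, the y'-free part is the partial derivative in x and the y' coefficient is the partial derivative in y:
  ∂F/∂x = 5x^4 + 6y
  ∂F/∂y = 6x + 4y^3

so d/dx[F(x, y(x))] = ∂F/∂x + (∂F/∂y)·y' = 0. Rearranging,
  dy/dx = -(∂F/∂x)/(∂F/∂y) = -(5x^4 + 6y)/(6x + 4y^3) = (-5x^4 - 6y)/(2(3x + 2y^3))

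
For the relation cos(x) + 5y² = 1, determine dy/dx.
Apply d/dx to both sides, remembering that y depends on x. Each occurrence of y therefore brings in a y' = dy/dx via the chain rule.

With F(x, y) equal to the left-hand side minus the right, differentiate F term by term:
  d/dx[5y^2] = 10y·y'
  d/dx[cos(x)] = -sin(x)
  d/dx[-1] = 0
Adding these up, d/dx[F] = 0 becomes
  (-sin(x)) + (10y)·y' = 0,
so isolating y',
  dy/dx = -(-sin(x))/(10y) = sin(x)/(10y)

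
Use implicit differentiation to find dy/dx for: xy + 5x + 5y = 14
Differentiate the relation implicitly: treat y = y(x) and apply the chain rule, so every y-derivative picks up a y' = dy/dx factor.

With everything moved to the left-hand side, differentiate term by term:
  d/dx[xy] = x·y' + y
  d/dx[5x] = 5
  d/dx[5y] = 5·y'
  d/dx[-14] = 0

Separating the contributions that come from x directly and those that come through y:
  without y':      y + 5
  multiplying y':  x + 5

so (y + 5) + (x + 5)·y' = 0, and therefore
  dy/dx = -(y + 5)/(x + 5) = (-y - 5)/(x + 5)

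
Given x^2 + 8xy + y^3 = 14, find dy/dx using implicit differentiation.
Apply d/dx to both sides, remembering that y depends on x. Each occurrence of y therefore brings in a y' = dy/dx via the chain rule.

With F(x, y) equal to the left-hand side minus the right, differentiate F term by term:
  d/dx[x^2] = 2x
  d/dx[8xy] = 8x·y' + 8y
  d/dx[y^3] = 3y^2·y'
  d/dx[-14] = 0
Adding these up, d/dx[F] = 0 becomes
  (2x + 8y) + (8x + 3y^2)·y' = 0,
so isolating y',
  dy/dx = -(2x + 8y)/(8x + 3y^2) = 2(-x - 4y)/(8x + 3y^2)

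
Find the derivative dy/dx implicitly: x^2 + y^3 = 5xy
Differentiate both sides with respect to x, treating y as y(x). By the chain rule, any term containing y contributes a factor of y' = dy/dx when we differentiate it.

Move every term to one side and write the relation as F(x, y) = 0. Term by term,
  d/dx[x^2] = 2x
  d/dx[-5xy] = -5x·y' - 5y
  d/dx[y^3] = 3y^2·y'

The pieces without y' make up ∂F/∂x and the coefficient of y' is ∂F/∂y:
  ∂F/∂x = 2x - 5y,
  ∂F/∂y = -5x + 3y^2.

Since d/dx[F] = ∂F/∂x + (∂F/∂y)·y' = 0, solve for y':
  (∂F/∂y)·y' = -∂F/∂x
  dy/dx = -(∂F/∂x)/(∂F/∂y) = -(2x - 5y)/(-5x + 3y^2) = (2x - 5y)/(5x - 3y^2)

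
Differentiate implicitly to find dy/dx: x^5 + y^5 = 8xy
Differentiate both sides with respect to x, treating y as y(x). By the chain rule, any term containing y contributes a factor of y' = dy/dx when we differentiate it.

Move every term to one side and write the relation as F(x, y) = 0. Term by term,
  d/dx[x^5] = 5x^4
  d/dx[-8xy] = -8x·y' - 8y
  d/dx[y^5] = 5y^4·y'

The pieces without y' make up ∂F/∂x and the coefficient of y' is ∂F/∂y:
  ∂F/∂x = 5x^4 - 8y,
  ∂F/∂y = -8x + 5y^4.

Since d/dx[F] = ∂F/∂x + (∂F/∂y)·y' = 0, solve for y':
  (∂F/∂y)·y' = -∂F/∂x
  dy/dx = -(∂F/∂x)/(∂F/∂y) = -(5x^4 - 8y)/(-8x + 5y^4) = (5x^4 - 8y)/(8x - 5y^4)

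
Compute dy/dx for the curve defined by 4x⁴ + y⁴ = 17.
Differentiate the relation implicitly: treat y = y(x) and apply the chain rule, so every y-derivative picks up a y' = dy/dx factor.

With everything moved to the left-hand side, differentiate term by term:
  d/dx[4x^4] = 16x^3
  d/dx[y^4] = 4y^3·y'
  d/dx[-17] = 0

Separating the contributions that come from x directly and those that come through y:
  without y':      16x^3
  multiplying y':  4y^3

so (16x^3) + (4y^3)·y' = 0, and therefore
  dy/dx = -(16x^3)/(4y^3) = -4x^3/y^3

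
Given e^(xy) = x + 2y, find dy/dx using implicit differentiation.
Differentiate the relation implicitly: treat y = y(x) and apply the chain rule, so every y-derivative picks up a y' = dy/dx factor.

With everything moved to the left-hand side, differentiate term by term:
  d/dx[-x] = -1
  d/dx[-2y] = -2·y'
  d/dx[e^(xy)] = (x·y' + y)·e^(xy)

Separating the contributions that come from x directly and those that come through y:
  without y':      y·e^(xy) - 1
  multiplying y':  x·e^(xy) - 2

so (y·e^(xy) - 1) + (x·e^(xy) - 2)·y' = 0, and therefore
  dy/dx = -(y·e^(xy) - 1)/(x·e^(xy) - 2) = (-y·e^(xy) + 1)/(x·e^(xy) - 2)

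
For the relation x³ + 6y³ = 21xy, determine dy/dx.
Differentiate both sides with respect to x, treating y as y(x). By the chain rule, any term containing y contributes a factor of y' = dy/dx when we differentiate it.

Move every term to one side and write the relation as F(x, y) = 0. Term by term,
  d/dx[x^3] = 3x^2
  d/dx[-21xy] = -21x·y' - 21y
  d/dx[6y^3] = 18y^2·y'

The pieces without y' make up ∂F/∂x and the coefficient of y' is ∂F/∂y:
  ∂F/∂x = 3x^2 - 21y,
  ∂F/∂y = -21x + 18y^2.

Since d/dx[F] = ∂F/∂x + (∂F/∂y)·y' = 0, solve for y':
  (∂F/∂y)·y' = -∂F/∂x
  dy/dx = -(∂F/∂x)/(∂F/∂y) = -(3x^2 - 21y)/(-21x + 18y^2) = (x^2 - 7y)/(7x - 6y^2)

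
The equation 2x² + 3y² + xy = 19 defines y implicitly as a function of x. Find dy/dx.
Take d/dx of both sides. Since y is implicitly a function of x, the chain rule attaches a y' = dy/dx factor whenever we differentiate through y.

Set F(x, y) = (left side) − (right side), so the curve is F = 0. Differentiating each term of F:
  d/dx[2x^2] = 4x
  d/dx[xy] = x·y' + y
  d/dx[3y^2] = 6y·y'
  d/dx[-19] = 0

Collecting, the y'-free part is the partial derivative in x and the y' coefficient is the partial derivative in y:
  ∂F/∂x = 4x + y
  ∂F/∂y = x + 6y

so d/dx[F(x, y(x))] = ∂F/∂x + (∂F/∂y)·y' = 0. Rearranging,
  dy/dx = -(∂F/∂x)/(∂F/∂y) = -(4x + y)/(x + 6y) = (-4x - y)/(x + 6y)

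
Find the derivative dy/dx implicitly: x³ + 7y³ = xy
Take d/dx of both sides. Since y is implicitly a function of x, the chain rule attaches a y' = dy/dx factor whenever we differentiate through y.

Set F(x, y) = (left side) − (right side), so the curve is F = 0. Differentiating each term of F:
  d/dx[x^3] = 3x^2
  d/dx[-xy] = -x·y' - y
  d/dx[7y^3] = 21y^2·y'

Collecting, the y'-free part is the partial derivative in x and the y' coefficient is the partial derivative in y:
  ∂F/∂x = 3x^2 - y
  ∂F/∂y = -x + 21y^2

so d/dx[F(x, y(x))] = ∂F/∂x + (∂F/∂y)·y' = 0. Rearranging,
  dy/dx = -(∂F/∂x)/(∂F/∂y) = -(3x^2 - y)/(-x + 21y^2) = (3x^2 - y)/(x - 21y^2)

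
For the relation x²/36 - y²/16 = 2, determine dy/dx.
Take d/dx of both sides. Since y is implicitly a function of x, the chain rule attaches a y' = dy/dx factor whenever we differentiate through y.

Set F(x, y) = (left side) − (right side), so the curve is F = 0. Differentiating each term of F:
  d/dx[x^2/36] = x/18
  d/dx[-y^2/16] = -y·y'/8
  d/dx[-2] = 0

Collecting, the y'-free part is the partial derivative in x and the y' coefficient is the partial derivative in y:
  ∂F/∂x = x/18
  ∂F/∂y = -y/8

so d/dx[F(x, y(x))] = ∂F/∂x + (∂F/∂y)·y' = 0. Rearranging,
  dy/dx = -(∂F/∂x)/(∂F/∂y) = -(x/18)/(-y/8) = 4x/(9y)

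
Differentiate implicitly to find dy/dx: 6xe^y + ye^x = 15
Differentiate both sides with respect to x, treating y as y(x). By the chain rule, any term containing y contributes a factor of y' = dy/dx when we differentiate it.

Move every term to one side and write the relation as F(x, y) = 0. Term by term,
  d/dx[6x·e^(y)] = 6x·y'·e^(y) + 6e^(y)
  d/dx[y·e^(x)] = y·e^(x) + y'·e^(x)
  d/dx[-15] = 0

The pieces without y' make up ∂F/∂x and the coefficient of y' is ∂F/∂y:
  ∂F/∂x = y·e^(x) + 6e^(y),
  ∂F/∂y = 6x·e^(y) + e^(x).

Since d/dx[F] = ∂F/∂x + (∂F/∂y)·y' = 0, solve for y':
  (∂F/∂y)·y' = -∂F/∂x
  dy/dx = -(∂F/∂x)/(∂F/∂y) = -(y·e^(x) + 6e^(y))/(6x·e^(y) + e^(x)) = (-y·e^(x) - 6e^(y))/(6x·e^(y) + e^(x))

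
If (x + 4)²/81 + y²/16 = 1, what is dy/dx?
Differentiate both sides with respect to x, treating y as y(x). By the chain rule, any term containing y contributes a factor of y' = dy/dx when we differentiate it.

Move every term to one side and write the relation as F(x, y) = 0. Term by term,
  d/dx[y^2/16] = y·y'/8
  d/dx[(x + 4)^2/81] = 2x/81 + 8/81
  d/dx[-1] = 0

The pieces without y' make up ∂F/∂x and the coefficient of y' is ∂F/∂y:
  ∂F/∂x = 2x/81 + 8/81,
  ∂F/∂y = y/8.

Since d/dx[F] = ∂F/∂x + (∂F/∂y)·y' = 0, solve for y':
  (∂F/∂y)·y' = -∂F/∂x
  dy/dx = -(∂F/∂x)/(∂F/∂y) = -(2x/81 + 8/81)/(y/8)
        = -(2(x + 4)/81)/(y/8) = 16(-x - 4)/(81y)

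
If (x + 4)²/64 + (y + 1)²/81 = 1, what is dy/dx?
Take d/dx of both sides. Since y is implicitly a function of x, the chain rule attaches a y' = dy/dx factor whenever we differentiate through y.

Set F(x, y) = (left side) − (right side), so the curve is F = 0. Differentiating each term of F:
  d/dx[(x + 4)^2/64] = x/32 + 1/8
  d/dx[(y + 1)^2/81] = 2·y'(y + 1)/81
  d/dx[-1] = 0

Collecting, the y'-free part is the partial derivative in x and the y' coefficient is the partial derivative in y:
  ∂F/∂x = x/32 + 1/8
  ∂F/∂y = 2y/81 + 2/81

so d/dx[F(x, y(x))] = ∂F/∂x + (∂F/∂y)·y' = 0. Rearranging,
  dy/dx = -(∂F/∂x)/(∂F/∂y) = -(x/32 + 1/8)/(2y/81 + 2/81)
        = -((x + 4)/32)/(2(y + 1)/81) = 81(-x - 4)/(64(y + 1))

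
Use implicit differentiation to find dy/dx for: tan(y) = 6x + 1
Differentiate the relation implicitly: treat y = y(x) and apply the chain rule, so every y-derivative picks up a y' = dy/dx factor.

With everything moved to the left-hand side, differentiate term by term:
  d/dx[-6x] = -6
  d/dx[tan(y)] = y'(tan(y)^2 + 1)
  d/dx[-1] = 0

Separating the contributions that come from x directly and those that come through y:
  without y':      -6
  multiplying y':  tan(y)^2 + 1

so (-6) + (tan(y)^2 + 1)·y' = 0, and therefore
  dy/dx = -(-6)/(tan(y)^2 + 1) = 6cos(y)^2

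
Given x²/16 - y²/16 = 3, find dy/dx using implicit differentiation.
Differentiate the relation implicitly: treat y = y(x) and apply the chain rule, so every y-derivative picks up a y' = dy/dx factor.

With everything moved to the left-hand side, differentiate term by term:
  d/dx[x^2/16] = x/8
  d/dx[-y^2/16] = -y·y'/8
  d/dx[-3] = 0

Separating the contributions that come from x directly and those that come through y:
  without y':      x/8
  multiplying y':  -y/8

so (x/8) + (-y/8)·y' = 0, and therefore
  dy/dx = -(x/8)/(-y/8) = x/y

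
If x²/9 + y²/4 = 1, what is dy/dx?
Take d/dx of both sides. Since y is implicitly a function of x, the chain rule attaches a y' = dy/dx factor whenever we differentiate through y.

Set F(x, y) = (left side) − (right side), so the curve is F = 0. Differentiating each term of F:
  d/dx[x^2/9] = 2x/9
  d/dx[y^2/4] = y·y'/2
  d/dx[-1] = 0

Collecting, the y'-free part is the partial derivative in x and the y' coefficient is the partial derivative in y:
  ∂F/∂x = 2x/9
  ∂F/∂y = y/2

so d/dx[F(x, y(x))] = ∂F/∂x + (∂F/∂y)·y' = 0. Rearranging,
  dy/dx = -(∂F/∂x)/(∂F/∂y) = -(2x/9)/(y/2) = -4x/(9y)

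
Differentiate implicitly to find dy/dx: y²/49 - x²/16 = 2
Take d/dx of both sides. Since y is implicitly a function of x, the chain rule attaches a y' = dy/dx factor whenever we differentiate through y.

Set F(x, y) = (left side) − (right side), so the curve is F = 0. Differentiating each term of F:
  d/dx[-x^2/16] = -x/8
  d/dx[y^2/49] = 2y·y'/49
  d/dx[-2] = 0

Collecting, the y'-free part is the partial derivative in x and the y' coefficient is the partial derivative in y:
  ∂F/∂x = -x/8
  ∂F/∂y = 2y/49

so d/dx[F(x, y(x))] = ∂F/∂x + (∂F/∂y)·y' = 0. Rearranging,
  dy/dx = -(∂F/∂x)/(∂F/∂y) = -(-x/8)/(2y/49) = 49x/(16y)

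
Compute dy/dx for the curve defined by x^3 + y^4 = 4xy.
Differentiate the relation implicitly: treat y = y(x) and apply the chain rule, so every y-derivative picks up a y' = dy/dx factor.

With everything moved to the left-hand side, differentiate term by term:
  d/dx[x^3] = 3x^2
  d/dx[-4xy] = -4x·y' - 4y
  d/dx[y^4] = 4y^3·y'

Separating the contributions that come from x directly and those that come through y:
  without y':      3x^2 - 4y
  multiplying y':  -4x + 4y^3

so (3x^2 - 4y) + (-4x + 4y^3)·y' = 0, and therefore
  dy/dx = -(3x^2 - 4y)/(-4x + 4y^3) = (3x^2/4 - y)/(x - y^3)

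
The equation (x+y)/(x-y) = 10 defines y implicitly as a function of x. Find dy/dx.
Apply d/dx to both sides, remembering that y depends on x. Each occurrence of y therefore brings in a y' = dy/dx via the chain rule.

With F(x, y) equal to the left-hand side minus the right, differentiate F term by term:
  d/dx[(x + y)/(x - y)] = (y' + 1)/(x - y) + (x + y)(y' - 1)/(x - y)^2
  d/dx[-10] = 0
Adding these up, d/dx[F] = 0 becomes
  (1/(x - y) - (x + y)/(x - y)^2) + (1/(x - y) + (x + y)/(x - y)^2)·y' = 0,
so isolating y',
  dy/dx = -(1/(x - y) - (x + y)/(x - y)^2)/(1/(x - y) + (x + y)/(x - y)^2)
        = -(-2y/(x - y)^2)/(2x/(x - y)^2) = y/x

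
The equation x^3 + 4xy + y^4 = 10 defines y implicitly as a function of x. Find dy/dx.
Differentiate both sides with respect to x, treating y as y(x). By the chain rule, any term containing y contributes a factor of y' = dy/dx when we differentiate it.

Move every term to one side and write the relation as F(x, y) = 0. Term by term,
  d/dx[x^3] = 3x^2
  d/dx[4xy] = 4x·y' + 4y
  d/dx[y^4] = 4y^3·y'
  d/dx[-10] = 0

The pieces without y' make up ∂F/∂x and the coefficient of y' is ∂F/∂y:
  ∂F/∂x = 3x^2 + 4y,
  ∂F/∂y = 4x + 4y^3.

Since d/dx[F] = ∂F/∂x + (∂F/∂y)·y' = 0, solve for y':
  (∂F/∂y)·y' = -∂F/∂x
  dy/dx = -(∂F/∂x)/(∂F/∂y) = -(3x^2 + 4y)/(4x + 4y^3) = (-3x^2/4 - y)/(x + y^3)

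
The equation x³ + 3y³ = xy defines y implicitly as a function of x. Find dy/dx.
Take d/dx of both sides. Since y is implicitly a function of x, the chain rule attaches a y' = dy/dx factor whenever we differentiate through y.

Set F(x, y) = (left side) − (right side), so the curve is F = 0. Differentiating each term of F:
  d/dx[x^3] = 3x^2
  d/dx[-xy] = -x·y' - y
  d/dx[3y^3] = 9y^2·y'

Collecting, the y'-free part is the partial derivative in x and the y' coefficient is the partial derivative in y:
  ∂F/∂x = 3x^2 - y
  ∂F/∂y = -x + 9y^2

so d/dx[F(x, y(x))] = ∂F/∂x + (∂F/∂y)·y' = 0. Rearranging,
  dy/dx = -(∂F/∂x)/(∂F/∂y) = -(3x^2 - y)/(-x + 9y^2) = (3x^2 - y)/(x - 9y^2)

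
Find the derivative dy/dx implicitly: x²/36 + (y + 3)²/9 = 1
Apply d/dx to both sides, remembering that y depends on x. Each occurrence of y therefore brings in a y' = dy/dx via the chain rule.

With F(x, y) equal to the left-hand side minus the right, differentiate F term by term:
  d/dx[x^2/36] = x/18
  d/dx[(y + 3)^2/9] = 2·y'(y + 3)/9
  d/dx[-1] = 0
Adding these up, d/dx[F] = 0 becomes
  (x/18) + (2y/9 + 2/3)·y' = 0,
so isolating y',
  dy/dx = -(x/18)/(2y/9 + 2/3)
        = -(x/18)/(2(y + 3)/9) = -x/(4y + 12)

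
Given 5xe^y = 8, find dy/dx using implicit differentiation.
Apply d/dx to both sides, remembering that y depends on x. Each occurrence of y therefore brings in a y' = dy/dx via the chain rule.

With F(x, y) equal to the left-hand side minus the right, differentiate F term by term:
  d/dx[5x·e^(y)] = 5x·y'·e^(y) + 5e^(y)
  d/dx[-8] = 0
Adding these up, d/dx[F] = 0 becomes
  (5e^(y)) + (5x·e^(y))·y' = 0,
so isolating y',
  dy/dx = -(5e^(y))/(5x·e^(y)) = -1/x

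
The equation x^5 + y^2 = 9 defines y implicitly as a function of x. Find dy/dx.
Apply d/dx to both sides, remembering that y depends on x. Each occurrence of y therefore brings in a y' = dy/dx via the chain rule.

With F(x, y) equal to the left-hand side minus the right, differentiate F term by term:
  d/dx[x^5] = 5x^4
  d/dx[y^2] = 2y·y'
  d/dx[-9] = 0
Adding these up, d/dx[F] = 0 becomes
  (5x^4) + (2y)·y' = 0,
so isolating y',
  dy/dx = -(5x^4)/(2y) = -5x^4/(2y)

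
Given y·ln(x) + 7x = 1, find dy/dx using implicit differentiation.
Differentiate both sides with respect to x, treating y as y(x). By the chain rule, any term containing y contributes a factor of y' = dy/dx when we differentiate it.

Move every term to one side and write the relation as F(x, y) = 0. Term by term,
  d/dx[7x] = 7
  d/dx[y·ln(x)] = y'·ln(x) + y/x
  d/dx[-1] = 0

The pieces without y' make up ∂F/∂x and the coefficient of y' is ∂F/∂y:
  ∂F/∂x = 7 + y/x,
  ∂F/∂y = ln(x).

Since d/dx[F] = ∂F/∂x + (∂F/∂y)·y' = 0, solve for y':
  (∂F/∂y)·y' = -∂F/∂x
  dy/dx = -(∂F/∂x)/(∂F/∂y) = -(7 + y/x)/(ln(x))
        = -((7x + y)/x)/(ln(x)) = (-7x - y)/(x·ln(x))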